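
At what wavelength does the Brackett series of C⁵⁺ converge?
40.50067 nm

The series limit corresponds to the transition from n = ∞ to n = 4.
This is the highest energy (shortest wavelength) transition in the Brackett series.

E_∞ = 0 eV
E_4 = -13.6057 × 6² / 4² = -30.6128250 eV

Energy at series limit:
ΔE = E_∞ - E_4 = 0 - (-30.6128250) = 30.6128250 eV
λ = hc/E = 1239.84 eV·nm / 30.6128250 eV = 40.50067 nm

This energy equals the ionization energy from the n = 4 state of C⁵⁺.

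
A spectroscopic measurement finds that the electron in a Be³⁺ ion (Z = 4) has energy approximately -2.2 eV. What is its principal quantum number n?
n = 10

The exact energy levels follow E_n = -13.6057 Z² / n² eV with Z = 4.

The measured value (-2.2 eV) is reported to only 2 significant figures, so we must test candidate n values and see which one matches to that precision.

Candidate energies:
  n = 8:  E = -13.6057 × 4² / 8² = -3.40143 eV
  n = 9:  E = -13.6057 × 4² / 9² = -2.68755 eV
  n = 10:  E = -13.6057 × 4² / 10² = -2.17691 eV  ← matches
  n = 11:  E = -13.6057 × 4² / 11² = -1.79910 eV
  n = 12:  E = -13.6057 × 4² / 12² = -1.51174 eV

Checking against the measurement of -2.2 eV (2 sig figs), only n = 10 agrees:
E_10 = -2.17691 eV, which rounds to -2.2 eV ✓

Therefore n = 10.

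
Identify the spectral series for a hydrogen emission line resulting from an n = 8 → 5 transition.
Pfund series

The spectral series in hydrogen are named based on the final (lower) energy level:
- Lyman series: n_final = 1 (ultraviolet)
- Balmer series: n_final = 2 (visible/near-UV)
- Paschen series: n_final = 3 (infrared)
- Brackett series: n_final = 4 (infrared)
- Pfund series: n_final = 5 (far infrared)

Since this transition ends at n = 5, it belongs to the Pfund series.

For reference, this 8 → 5 line has photon energy
ΔE = 13.6057 eV × (1/5² - 1/8²) = 0.33163893750 eV,
corresponding to wavelength λ = hc/ΔE = 1239.84 eV·nm / 0.33163893750 eV = 3738.52362 nm in the far infrared region.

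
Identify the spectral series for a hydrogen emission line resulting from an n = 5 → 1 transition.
Lyman series

The spectral series in hydrogen are named based on the final (lower) energy level:
- Lyman series: n_final = 1 (ultraviolet)
- Balmer series: n_final = 2 (visible/near-UV)
- Paschen series: n_final = 3 (infrared)
- Brackett series: n_final = 4 (infrared)
- Pfund series: n_final = 5 (far infrared)

Since this transition ends at n = 1, it belongs to the Lyman series.

For reference, this 5 → 1 line has photon energy
ΔE = 13.6057 eV × (1/1² - 1/5²) = 13.0614720 eV,
corresponding to wavelength λ = hc/ΔE = 1239.84 eV·nm / 13.0614720 eV = 94.92345 nm in the ultraviolet region.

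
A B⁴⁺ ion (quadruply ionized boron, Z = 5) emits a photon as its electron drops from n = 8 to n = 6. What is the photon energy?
4.134 eV

The energy levels are E_n = -13.6057 Z² eV / n².

Energy at n = 8: E_8 = -13.6057 × 5² / 8² = -5.314727 eV
Energy at n = 6: E_6 = -13.6057 × 5² / 6² = -9.448403 eV

For emission (electron falling to lower state), the photon energy is:
E_photon = E_8 - E_6 = |-5.314727 - (-9.448403)|
E_photon = 4.134 eV

This energy is carried away by the emitted photon.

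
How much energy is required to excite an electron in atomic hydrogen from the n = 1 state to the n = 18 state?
13.56371 eV

The energy levels of a hydrogen-like atom are E_n = -13.6057 eV / n².

Energy at n = 1: E_1 = -13.6057 / 1² = -13.60570000 eV
Energy at n = 18: E_18 = -13.6057 / 18² = -0.04199290 eV

The excitation energy is the difference:
ΔE = E_18 - E_1
ΔE = -0.04199290 - (-13.60570000)
ΔE = 13.56371 eV

Since this is positive, energy must be absorbed (photon absorption).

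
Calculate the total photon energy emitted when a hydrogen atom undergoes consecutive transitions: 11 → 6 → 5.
0.4318 eV

The energy levels of hydrogen are E_n = -13.6057 / n² eV.

First transition (11 → 6):
ΔE₁ = |E_6 - E_11|
ΔE₁ = |-0.3779361111 - (-0.1124438017)| = 0.2654923 eV

Second transition (6 → 5):
ΔE₂ = |E_5 - E_6|
ΔE₂ = |-0.5442280000 - (-0.3779361111)| = 0.1662919 eV

Total energy released:
E_total = ΔE₁ + ΔE₂ = 0.2654923 + 0.1662919 = 0.4318 eV

Note: This equals the direct transition 11 → 5: 0.4318 eV ✓
Energy is conserved regardless of the path taken.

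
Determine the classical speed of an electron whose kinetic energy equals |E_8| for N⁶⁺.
1.91e+06 m/s (or 0.6385% of c)

The binding energy at n = 8 for N⁶⁺ is:
E_8 = -13.6057 × 7²/8² = -10.416864 eV
|E_8| = 10.416864 eV

Convert to Joules:
KE = 10.416864 eV × (1.602177 × 10⁻¹⁹ J/eV) = 1.6690e-18 J

Using KE = ½mv²:
v = √(2·KE/m_e)
v = √(2 × 1.6690e-18 J / 9.10938 × 10⁻³¹ kg)
v = 1.91e+06 m/s

This is approximately 0.6385% the speed of light.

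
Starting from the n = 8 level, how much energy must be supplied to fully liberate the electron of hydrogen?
0.21 eV

The ionization energy is the energy needed to remove the electron completely (n → ∞).

For hydrogen, E_n = -13.6057 eV / n².

At n = 8: E_8 = -13.6057 / 8² = -0.21259 eV
At n = ∞: E_∞ = 0 eV

Ionization energy = E_∞ - E_8 = 0 - (-0.21259) = 0.21259 eV
Ionization energy ≈ 0.21 eV

This is also called the binding energy of the electron in state n = 8.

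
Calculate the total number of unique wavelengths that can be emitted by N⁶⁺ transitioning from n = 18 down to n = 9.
45

The electron can occupy levels n = 9, 10, ..., 18 during de-excitation — that is m = 18 - 9 + 1 = 10 distinct levels.

The number of distinct spectral lines equals the number of ways to choose 2 of these m levels (each pair gives one possible emission transition):

Number of lines = m(m-1)/2 = 10×9/2 = 45

These correspond to all possible transitions between the 10 levels:
18 → 17, 18 → 16, 18 → 15, 18 → 14, 18 → 13, 18 → 12, 18 → 11, 18 → 10...

Each transition produces a photon with a unique energy (and thus wavelength). This count does not depend on Z.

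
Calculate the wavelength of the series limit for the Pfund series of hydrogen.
2278.163 nm

The series limit corresponds to the transition from n = ∞ to n = 5.
This is the highest energy (shortest wavelength) transition in the Pfund series.

E_∞ = 0 eV
E_5 = -13.6057 / 5² = -0.544228000 eV

Energy at series limit:
ΔE = E_∞ - E_5 = 0 - (-0.544228000) = 0.544228000 eV
λ = hc/E = 1239.84 eV·nm / 0.544228000 eV = 2278.163 nm

This energy equals the ionization energy from the n = 5 state of hydrogen.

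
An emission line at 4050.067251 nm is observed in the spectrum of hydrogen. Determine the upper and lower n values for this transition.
n = 5 → n = 4

First, find the photon energy from the wavelength (hc = 1239.84 eV·nm):
E = hc/λ = 1239.84 eV·nm / 4050.067251 nm = 0.30612825 eV

The energy levels of hydrogen satisfy E_n = -13.6057 / n² eV, so an emission n_i → n_f releases
ΔE = 13.6057 × (1/n_f² − 1/n_i²) eV.

Setting ΔE equal to the photon energy:
1/n_f² − 1/n_i² = 0.30612825 / 13.6057 = 0.022500000

Since 1/n_i² must be positive, we need 1/n_f² > 0.022500000, i.e. n_f ≤ 6. For each allowed n_f, solve n_i = (1/n_f² − 0.022500000)^(−1/2) and check whether it is a whole number:
  n_f = 1: 1/n_i² = 1.000000000 − 0.022500000 = 0.977500000 → n_i = 1.011  (not an integer) ✗
  n_f = 2: 1/n_i² = 0.250000000 − 0.022500000 = 0.227500000 → n_i = 2.097  (not an integer) ✗
  n_f = 3: 1/n_i² = 0.111111111 − 0.022500000 = 0.088611111 → n_i = 3.359  (not an integer) ✗
  n_f = 4: 1/n_i² = 0.062500000 − 0.022500000 = 0.040000000 → n_i = 5.000  → integer, n_i = 5 ✓
  n_f = 5: 1/n_i² = 0.040000000 − 0.022500000 = 0.017500000 → n_i = 7.559  (not an integer) ✗
  n_f = 6: 1/n_i² = 0.027777778 − 0.022500000 = 0.005277778 → n_i = 13.765  (not an integer) ✗

Only n_f = 4 gives an integer upper level, n_i = 5.

The transition is from n = 5 to n = 4 (emission).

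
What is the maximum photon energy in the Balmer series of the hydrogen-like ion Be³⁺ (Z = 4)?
54.423 eV

The series limit corresponds to the transition from n = ∞ to n = 2.
This is the highest energy (shortest wavelength) transition in the Balmer series.

E_∞ = 0 eV
E_2 = -13.6057 × 4² / 2² = -54.423 eV

Energy at series limit:
ΔE = E_∞ - E_2 = 0 - (-54.423) = 54.423 eV

This energy equals the ionization energy from the n = 2 state of Be³⁺.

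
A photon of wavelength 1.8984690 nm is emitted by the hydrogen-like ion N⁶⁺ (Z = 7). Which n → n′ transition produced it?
n = 7 → n = 1

First, find the photon energy from the wavelength (hc = 1239.84 eV·nm):
E = hc/λ = 1239.84 eV·nm / 1.8984690 nm = 653.07361 eV

The energy levels of N⁶⁺ satisfy E_n = -13.6057 × 7² / n² eV, so an emission n_i → n_f releases
ΔE = 13.6057 × 7² × (1/n_f² − 1/n_i²) eV.

Setting ΔE equal to the photon energy:
1/n_f² − 1/n_i² = 653.07361 / (13.6057 × 7²) = 0.97959185

Since 1/n_i² must be positive, we need 1/n_f² > 0.97959185, i.e. n_f ≤ 1. For each allowed n_f, solve n_i = (1/n_f² − 0.97959185)^(−1/2) and check whether it is a whole number:
  n_f = 1: 1/n_i² = 1.00000000 − 0.97959185 = 0.02040815 → n_i = 7.000  → integer, n_i = 7 ✓

Only n_f = 1 gives an integer upper level, n_i = 7.

The transition is from n = 7 to n = 1 (emission).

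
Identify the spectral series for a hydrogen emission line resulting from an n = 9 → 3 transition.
Paschen series

The spectral series in hydrogen are named based on the final (lower) energy level:
- Lyman series: n_final = 1 (ultraviolet)
- Balmer series: n_final = 2 (visible/near-UV)
- Paschen series: n_final = 3 (infrared)
- Brackett series: n_final = 4 (infrared)
- Pfund series: n_final = 5 (far infrared)

Since this transition ends at n = 3, it belongs to the Paschen series.

For reference, this 9 → 3 line has photon energy
ΔE = 13.6057 eV × (1/3² - 1/9²) = 1.343773 eV,
corresponding to wavelength λ = hc/ΔE = 1239.84 eV·nm / 1.343773 eV = 922.66 nm in the infrared region.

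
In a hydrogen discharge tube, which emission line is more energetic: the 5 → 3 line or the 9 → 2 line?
9 → 2

Calculate the energy for each transition:

Transition 5 → 3:
ΔE₁ = |E_3 - E_5| = |-13.6057/3² - (-13.6057/5²)|
ΔE₁ = |-1.511744444444 - (-0.544228000000)| = 0.967516444 eV

Transition 9 → 2:
ΔE₂ = |E_2 - E_9| = |-13.6057/2² - (-13.6057/9²)|
ΔE₂ = |-3.401425000000 - (-0.167971604938)| = 3.233453395 eV

Since 3.233453395 eV > 0.967516444 eV, the transition 9 → 2 emits the more energetic photon.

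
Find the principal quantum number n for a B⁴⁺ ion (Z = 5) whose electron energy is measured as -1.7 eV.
n = 14

The exact energy levels follow E_n = -13.6057 Z² / n² eV with Z = 5.

The measured value (-1.7 eV) is reported to only 2 significant figures, so we must test candidate n values and see which one matches to that precision.

Candidate energies:
  n = 12:  E = -13.6057 × 5² / 12² = -2.36210 eV
  n = 13:  E = -13.6057 × 5² / 13² = -2.01268 eV
  n = 14:  E = -13.6057 × 5² / 14² = -1.73542 eV  ← matches
  n = 15:  E = -13.6057 × 5² / 15² = -1.51174 eV
  n = 16:  E = -13.6057 × 5² / 16² = -1.32868 eV

Checking against the measurement of -1.7 eV (2 sig figs), only n = 14 agrees:
E_14 = -1.73542 eV, which rounds to -1.7 eV ✓

Therefore n = 14.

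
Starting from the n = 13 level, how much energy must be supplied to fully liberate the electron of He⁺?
0.32203 eV

The ionization energy is the energy needed to remove the electron completely (n → ∞).

For a hydrogen-like ion with Z = 2, E_n = -13.6057 Z² / n² eV.

At n = 13: E_13 = -13.6057 × 2² / 13² = -0.32202840 eV
At n = ∞: E_∞ = 0 eV

Ionization energy = E_∞ - E_13 = 0 - (-0.32202840) = 0.32202840 eV
Ionization energy ≈ 0.32203 eV

This is also called the binding energy of the electron in state n = 13.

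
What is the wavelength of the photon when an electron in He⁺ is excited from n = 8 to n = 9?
6947.057 nm

First, find the transition energy using E_n = -13.6057 Z² / n² eV:
E_8 = -13.6057 × 2² / 8² = -0.850356250 eV
E_9 = -13.6057 × 2² / 9² = -0.671886420 eV

Photon energy: |ΔE| = |E_9 - E_8| = 0.178469830 eV

Convert to wavelength using E = hc/λ with hc = 1239.84 eV·nm:
λ = hc/E = 1239.84 eV·nm / 0.178469830 eV
λ = 6947.057 nm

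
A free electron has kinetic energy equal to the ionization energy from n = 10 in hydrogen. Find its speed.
2.19e+05 m/s (or 0.07297% of c)

The binding energy at n = 10 for hydrogen is:
E_10 = -13.6057/10² = -0.1360570 eV
|E_10| = 0.1360570 eV

Convert to Joules:
KE = 0.1360570 eV × (1.602177 × 10⁻¹⁹ J/eV) = 2.1799e-20 J

Using KE = ½mv²:
v = √(2·KE/m_e)
v = √(2 × 2.1799e-20 J / 9.10938 × 10⁻³¹ kg)
v = 2.19e+05 m/s

This is approximately 0.07297% the speed of light.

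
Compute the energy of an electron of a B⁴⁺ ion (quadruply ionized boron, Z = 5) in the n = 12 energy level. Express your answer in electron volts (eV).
-2.36 eV

The energy levels of a hydrogen-like atom are given by:
E_n = -13.6057 Z² / n² eV  (with Z = 5 for B⁴⁺)

For n = 12:
E_12 = -13.6057 × 5² / 12²
E_12 = -13.6057 × 25 / 144
E_12 = -2.36 eV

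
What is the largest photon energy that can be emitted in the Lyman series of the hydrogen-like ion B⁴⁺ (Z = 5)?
340.1425 eV

The series limit corresponds to the transition from n = ∞ to n = 1.
This is the highest energy (shortest wavelength) transition in the Lyman series.

E_∞ = 0 eV
E_1 = -13.6057 × 5² / 1² = -340.1425 eV

Energy at series limit:
ΔE = E_∞ - E_1 = 0 - (-340.1425) = 340.1425 eV

This energy equals the ionization energy from the n = 1 state of B⁴⁺.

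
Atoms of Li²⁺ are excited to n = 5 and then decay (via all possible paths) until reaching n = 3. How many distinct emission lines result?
3

The electron can occupy levels n = 3, 4, ..., 5 during de-excitation — that is m = 5 - 3 + 1 = 3 distinct levels.

The number of distinct spectral lines equals the number of ways to choose 2 of these m levels (each pair gives one possible emission transition):

Number of lines = m(m-1)/2 = 3×2/2 = 3

These correspond to all possible transitions between the 3 levels:
5 → 4, 5 → 3, 4 → 3

Each transition produces a photon with a unique energy (and thus wavelength). This count does not depend on Z.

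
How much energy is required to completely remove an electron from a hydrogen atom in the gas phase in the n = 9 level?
0.16797 eV

The ionization energy is the energy needed to remove the electron completely (n → ∞).

For hydrogen, E_n = -13.6057 eV / n².

At n = 9: E_9 = -13.6057 / 9² = -0.16797160 eV
At n = ∞: E_∞ = 0 eV

Ionization energy = E_∞ - E_9 = 0 - (-0.16797160) = 0.16797160 eV
Ionization energy ≈ 0.16797 eV

This is also called the binding energy of the electron in state n = 9.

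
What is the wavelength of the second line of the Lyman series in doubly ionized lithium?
11.3908 nm

The lines of a series are numbered from the longest wavelength (smallest ΔE) outward; the second line is the transition from n = n_f + 2 to n_f.
The Lyman series has all transitions ending at n_f = 1.

For Li²⁺ (Z = 3), the second line (β-line) is the jump from n = 3 to n = 1:
E_3 = -13.6057 × 3² / 3² = -13.605700 eV
E_1 = -13.6057 × 3² / 1² = -122.451300 eV
ΔE = E_3 - E_1 = 108.845600 eV

λ = hc/E = 1239.84 eV·nm / 108.845600 eV
λ = 11.3908 nm

This is the β-line of the Lyman series in Li²⁺.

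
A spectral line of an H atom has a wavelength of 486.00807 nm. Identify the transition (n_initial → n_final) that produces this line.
n = 4 → n = 2

First, find the photon energy from the wavelength (hc = 1239.84 eV·nm):
E = hc/λ = 1239.84 eV·nm / 486.00807 nm = 2.5510688 eV

The energy levels of hydrogen satisfy E_n = -13.6057 / n² eV, so an emission n_i → n_f releases
ΔE = 13.6057 × (1/n_f² − 1/n_i²) eV.

Setting ΔE equal to the photon energy:
1/n_f² − 1/n_i² = 2.5510688 / 13.6057 = 0.18750000

Since 1/n_i² must be positive, we need 1/n_f² > 0.18750000, i.e. n_f ≤ 2. For each allowed n_f, solve n_i = (1/n_f² − 0.18750000)^(−1/2) and check whether it is a whole number:
  n_f = 1: 1/n_i² = 1.00000000 − 0.18750000 = 0.81250000 → n_i = 1.109  (not an integer) ✗
  n_f = 2: 1/n_i² = 0.25000000 − 0.18750000 = 0.06250000 → n_i = 4.000  → integer, n_i = 4 ✓

Only n_f = 2 gives an integer upper level, n_i = 4.

The transition is from n = 4 to n = 2 (emission).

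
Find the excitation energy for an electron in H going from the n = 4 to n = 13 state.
0.76985 eV

The energy levels of a hydrogen-like atom are E_n = -13.6057 eV / n².

Energy at n = 4: E_4 = -13.6057 / 4² = -0.85035625 eV
Energy at n = 13: E_13 = -13.6057 / 13² = -0.08050710 eV

The excitation energy is the difference:
ΔE = E_13 - E_4
ΔE = -0.08050710 - (-0.85035625)
ΔE = 0.76985 eV

Since this is positive, energy must be absorbed (photon absorption).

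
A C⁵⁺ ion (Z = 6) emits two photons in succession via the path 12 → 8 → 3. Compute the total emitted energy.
51.02138 eV

The energy levels of C⁵⁺ are E_n = -13.6057 × 6² / n² eV.

First transition (12 → 8):
ΔE₁ = |E_8 - E_12|
ΔE₁ = |-7.65320625000 - (-3.40142500000)| = 4.25178125 eV

Second transition (8 → 3):
ΔE₂ = |E_3 - E_8|
ΔE₂ = |-54.42280000000 - (-7.65320625000)| = 46.76959375 eV

Total energy released:
E_total = ΔE₁ + ΔE₂ = 4.25178125 + 46.76959375 = 51.02138 eV

Note: This equals the direct transition 12 → 3: 51.02138 eV ✓
Energy is conserved regardless of the path taken.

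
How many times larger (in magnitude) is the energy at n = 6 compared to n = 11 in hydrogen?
3.361

Using E_n = -13.6057 Z² / n² eV with Z = 1:

E_6 = -13.6057 / 6² = -13.6057 / 36 = -0.377936111 eV
E_11 = -13.6057 / 11² = -13.6057 / 121 = -0.112443802 eV

The ratio is:
E_6/E_11 = (-0.377936111) / (-0.112443802)
E_6/E_11 = (-13.6057/36) / (-13.6057/121)
E_6/E_11 = 121/36
E_6/E_11 = 3.361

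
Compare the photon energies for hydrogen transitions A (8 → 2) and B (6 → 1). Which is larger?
6 → 1

Calculate the energy for each transition:

Transition 8 → 2:
ΔE₁ = |E_2 - E_8| = |-13.6057/2² - (-13.6057/8²)|
ΔE₁ = |-3.4014250000 - (-0.2125890625)| = 3.1888359 eV

Transition 6 → 1:
ΔE₂ = |E_1 - E_6| = |-13.6057/1² - (-13.6057/6²)|
ΔE₂ = |-13.6057000000 - (-0.3779361111)| = 13.2277639 eV

Since 13.2277639 eV > 3.1888359 eV, the transition 6 → 1 emits the more energetic photon.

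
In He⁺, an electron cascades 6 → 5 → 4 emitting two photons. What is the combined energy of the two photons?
1.889681 eV

The energy levels of He⁺ are E_n = -13.6057 × 2² / n² eV.

First transition (6 → 5):
ΔE₁ = |E_5 - E_6|
ΔE₁ = |-2.176912000000 - (-1.511744444444)| = 0.665167556 eV

Second transition (5 → 4):
ΔE₂ = |E_4 - E_5|
ΔE₂ = |-3.401425000000 - (-2.176912000000)| = 1.224513000 eV

Total energy released:
E_total = ΔE₁ + ΔE₂ = 0.665167556 + 1.224513000 = 1.889681 eV

Note: This equals the direct transition 6 → 4: 1.889681 eV ✓
Energy is conserved regardless of the path taken.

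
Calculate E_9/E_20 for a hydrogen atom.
4.94

Using E_n = -13.6057 Z² / n² eV with Z = 1:

E_9 = -13.6057 / 9² = -13.6057 / 81 = -0.16797160 eV
E_20 = -13.6057 / 20² = -13.6057 / 400 = -0.03401425 eV

The ratio is:
E_9/E_20 = (-0.16797160) / (-0.03401425)
E_9/E_20 = (-13.6057/81) / (-13.6057/400)
E_9/E_20 = 400/81
E_9/E_20 = 4.94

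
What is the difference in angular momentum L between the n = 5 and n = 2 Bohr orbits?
3.164e-34 J·s (or 3ℏ)

In the Bohr model, L_n = nℏ where ℏ = 1.05457e-34 J·s.

L_5 = 5ℏ = 5.27285e-34 J·s
L_2 = 2ℏ = 2.10914e-34 J·s

ΔL = L_5 - L_2 = (5 - 2)ℏ = 3ℏ
ΔL = 3 × 1.05457e-34 J·s = 3.164e-34 J·s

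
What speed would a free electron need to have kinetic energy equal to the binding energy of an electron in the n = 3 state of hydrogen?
7.29e+05 m/s (or 0.2432% of c)

The binding energy at n = 3 for hydrogen is:
E_3 = -13.6057/3² = -1.511744 eV
|E_3| = 1.511744 eV

Convert to Joules:
KE = 1.511744 eV × (1.602177 × 10⁻¹⁹ J/eV) = 2.4221e-19 J

Using KE = ½mv²:
v = √(2·KE/m_e)
v = √(2 × 2.4221e-19 J / 9.10938 × 10⁻³¹ kg)
v = 7.29e+05 m/s

This is approximately 0.2432% the speed of light.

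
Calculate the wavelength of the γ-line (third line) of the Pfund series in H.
3738.52 nm

The lines of a series are numbered from the longest wavelength (smallest ΔE) outward; the third line is the transition from n = n_f + 3 to n_f.
The Pfund series has all transitions ending at n_f = 5.

For H, the third line (γ-line) is the jump from n = 8 to n = 5:
E_8 = -13.6057 / 8² = -0.21258906 eV
E_5 = -13.6057 / 5² = -0.54422800 eV
ΔE = E_8 - E_5 = 0.33163894 eV

λ = hc/E = 1239.84 eV·nm / 0.33163894 eV
λ = 3738.52 nm

This is the γ-line of the Pfund series in H.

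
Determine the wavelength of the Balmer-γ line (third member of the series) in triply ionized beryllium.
27.1210 nm

The lines of a series are numbered from the longest wavelength (smallest ΔE) outward; the third line is the transition from n = n_f + 3 to n_f.
The Balmer series has all transitions ending at n_f = 2.

For Be³⁺ (Z = 4), the third line (γ-line) is the jump from n = 5 to n = 2:
E_5 = -13.6057 × 4² / 5² = -8.707648 eV
E_2 = -13.6057 × 4² / 2² = -54.422800 eV
ΔE = E_5 - E_2 = 45.715152 eV

λ = hc/E = 1239.84 eV·nm / 45.715152 eV
λ = 27.1210 nm

This is the γ-line of the Balmer series in Be³⁺.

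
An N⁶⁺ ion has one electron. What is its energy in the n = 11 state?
-5.509746 eV

For hydrogen-like ions, the energy levels scale with Z²:
E_n = -13.6057 Z² / n² eV

For N⁶⁺ (Z = 7) at n = 11:
E_11 = -13.6057 × 7² / 11²
E_11 = -13.6057 × 49 / 121
E_11 = -666.6793 / 121
E_11 = -5.509746 eV

The energy is 49 times more negative than hydrogen at the same n due to the stronger nuclear charge.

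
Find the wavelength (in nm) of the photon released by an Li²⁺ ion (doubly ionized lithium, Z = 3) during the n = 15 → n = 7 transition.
634.261242 nm

First, find the transition energy using E_n = -13.6057 Z² / n² eV:
E_15 = -13.6057 × 3² / 15² = -0.5442280000 eV
E_7 = -13.6057 × 3² / 7² = -2.4990061224 eV

Photon energy: |ΔE| = |E_7 - E_15| = 1.9547781224 eV

Convert to wavelength using E = hc/λ with hc = 1239.84 eV·nm:
λ = hc/E = 1239.84 eV·nm / 1.9547781224 eV
λ = 634.261242 nm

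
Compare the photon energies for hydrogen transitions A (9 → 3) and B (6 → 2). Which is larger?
6 → 2

Calculate the energy for each transition:

Transition 9 → 3:
ΔE₁ = |E_3 - E_9| = |-13.6057/3² - (-13.6057/9²)|
ΔE₁ = |-1.511744444 - (-0.167971605)| = 1.343773 eV

Transition 6 → 2:
ΔE₂ = |E_2 - E_6| = |-13.6057/2² - (-13.6057/6²)|
ΔE₂ = |-3.401425000 - (-0.377936111)| = 3.023489 eV

Since 3.023489 eV > 1.343773 eV, the transition 6 → 2 emits the more energetic photon.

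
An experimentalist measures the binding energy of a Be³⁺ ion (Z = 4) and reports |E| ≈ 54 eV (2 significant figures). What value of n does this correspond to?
n = 2

The exact energy levels follow E_n = -13.6057 Z² / n² eV with Z = 4.

The measured value (-54 eV) is reported to only 2 significant figures, so we must test candidate n values and see which one matches to that precision.

Candidate energies:
  n = 1:  E = -13.6057 × 4² / 1² = -217.69120 eV
  n = 2:  E = -13.6057 × 4² / 2² = -54.42280 eV  ← matches
  n = 3:  E = -13.6057 × 4² / 3² = -24.18791 eV
  n = 4:  E = -13.6057 × 4² / 4² = -13.60570 eV

Checking against the measurement of -54 eV (2 sig figs), only n = 2 agrees:
E_2 = -54.42280 eV, which rounds to -54 eV ✓

Therefore n = 2.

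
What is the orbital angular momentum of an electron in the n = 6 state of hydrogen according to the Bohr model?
6.33e-34 J·s (or 6ℏ)

In the Bohr model, angular momentum is quantized:
L = nℏ

where ℏ = h/(2π) = 1.0546e-34 J·s

For n = 6:
L = 6 × 1.0546e-34 J·s
L = 6.33e-34 J·s

This can also be written as L = 6ℏ.
The angular momentum is an integer multiple of the reduced Planck constant.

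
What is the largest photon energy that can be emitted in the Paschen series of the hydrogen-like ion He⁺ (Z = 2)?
6.047 eV

The series limit corresponds to the transition from n = ∞ to n = 3.
This is the highest energy (shortest wavelength) transition in the Paschen series.

E_∞ = 0 eV
E_3 = -13.6057 × 2² / 3² = -6.047 eV

Energy at series limit:
ΔE = E_∞ - E_3 = 0 - (-6.047) = 6.047 eV

This energy equals the ionization energy from the n = 3 state of He⁺.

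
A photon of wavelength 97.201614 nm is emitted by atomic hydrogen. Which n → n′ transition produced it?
n = 4 → n = 1

First, find the photon energy from the wavelength (hc = 1239.84 eV·nm):
E = hc/λ = 1239.84 eV·nm / 97.201614 nm = 12.755344 eV

The energy levels of hydrogen satisfy E_n = -13.6057 / n² eV, so an emission n_i → n_f releases
ΔE = 13.6057 × (1/n_f² − 1/n_i²) eV.

Setting ΔE equal to the photon energy:
1/n_f² − 1/n_i² = 12.755344 / 13.6057 = 0.93750002

Since 1/n_i² must be positive, we need 1/n_f² > 0.93750002, i.e. n_f ≤ 1. For each allowed n_f, solve n_i = (1/n_f² − 0.93750002)^(−1/2) and check whether it is a whole number:
  n_f = 1: 1/n_i² = 1.00000000 − 0.93750002 = 0.06249998 → n_i = 4.000  → integer, n_i = 4 ✓

Only n_f = 1 gives an integer upper level, n_i = 4.

The transition is from n = 4 to n = 1 (emission).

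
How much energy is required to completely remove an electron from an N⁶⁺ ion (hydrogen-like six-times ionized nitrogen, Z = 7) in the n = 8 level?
10.42 eV

The ionization energy is the energy needed to remove the electron completely (n → ∞).

For a hydrogen-like ion with Z = 7, E_n = -13.6057 Z² / n² eV.

At n = 8: E_8 = -13.6057 × 7² / 8² = -10.41686 eV
At n = ∞: E_∞ = 0 eV

Ionization energy = E_∞ - E_8 = 0 - (-10.41686) = 10.41686 eV
Ionization energy ≈ 10.42 eV

This is also called the binding energy of the electron in state n = 8.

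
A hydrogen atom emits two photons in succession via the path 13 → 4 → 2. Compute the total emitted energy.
3.32092 eV

The energy levels of hydrogen are E_n = -13.6057 / n² eV.

First transition (13 → 4):
ΔE₁ = |E_4 - E_13|
ΔE₁ = |-0.85035625000 - (-0.08050710059)| = 0.76984915 eV

Second transition (4 → 2):
ΔE₂ = |E_2 - E_4|
ΔE₂ = |-3.40142500000 - (-0.85035625000)| = 2.55106875 eV

Total energy released:
E_total = ΔE₁ + ΔE₂ = 0.76984915 + 2.55106875 = 3.32092 eV

Note: This equals the direct transition 13 → 2: 3.32092 eV ✓
Energy is conserved regardless of the path taken.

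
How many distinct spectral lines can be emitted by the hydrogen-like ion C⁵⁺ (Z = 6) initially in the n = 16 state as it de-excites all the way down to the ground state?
120

The electron can occupy levels n = 1, 2, ..., 16 during de-excitation — that is m = 16 - 1 + 1 = 16 distinct levels.

The number of distinct spectral lines equals the number of ways to choose 2 of these m levels (each pair gives one possible emission transition):

Number of lines = m(m-1)/2 = 16×15/2 = 120

These correspond to all possible transitions between the 16 levels:
16 → 15, 16 → 14, 16 → 13, 16 → 12, 16 → 11, 16 → 10, 16 → 9, 16 → 8...

Each transition produces a photon with a unique energy (and thus wavelength). This count does not depend on Z.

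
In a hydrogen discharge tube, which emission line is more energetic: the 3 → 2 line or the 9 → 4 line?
3 → 2

Calculate the energy for each transition:

Transition 3 → 2:
ΔE₁ = |E_2 - E_3| = |-13.6057/2² - (-13.6057/3²)|
ΔE₁ = |-3.40142500 - (-1.51174444)| = 1.88968 eV

Transition 9 → 4:
ΔE₂ = |E_4 - E_9| = |-13.6057/4² - (-13.6057/9²)|
ΔE₂ = |-0.85035625 - (-0.16797160)| = 0.68238 eV

Since 1.88968 eV > 0.68238 eV, the transition 3 → 2 emits the more energetic photon.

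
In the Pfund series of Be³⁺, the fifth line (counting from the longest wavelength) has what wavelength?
189.84690 nm

The lines of a series are numbered from the longest wavelength (smallest ΔE) outward; the fifth line is the transition from n = n_f + 5 to n_f.
The Pfund series has all transitions ending at n_f = 5.

For Be³⁺ (Z = 4), the fifth line (ε-line) is the jump from n = 10 to n = 5:
E_10 = -13.6057 × 4² / 10² = -2.176912000 eV
E_5 = -13.6057 × 4² / 5² = -8.707648000 eV
ΔE = E_10 - E_5 = 6.530736000 eV

λ = hc/E = 1239.84 eV·nm / 6.530736000 eV
λ = 189.84690 nm

This is the ε-line of the Pfund series in Be³⁺.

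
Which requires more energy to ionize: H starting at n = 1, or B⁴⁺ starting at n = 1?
B⁴⁺ at n = 1 (E = -340.14 eV)

Using E_n = -13.6057 Z² / n² eV:

H (Z = 1) at n = 1:
E = -13.6057 × 1² / 1² = -13.6057 × 1 / 1 = -13.60570 eV

B⁴⁺ (Z = 5) at n = 1:
E = -13.6057 × 5² / 1² = -13.6057 × 25 / 1 = -340.14250 eV

Since -340.14250 eV < -13.60570 eV,
B⁴⁺ at n = 1 is more tightly bound (requires more energy to ionize).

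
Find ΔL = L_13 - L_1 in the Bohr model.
1.265e-33 J·s (or 12ℏ)

In the Bohr model, L_n = nℏ where ℏ = 1.05457e-34 J·s.

L_13 = 13ℏ = 1.37094e-33 J·s
L_1 = 1ℏ = 1.05457e-34 J·s

ΔL = L_13 - L_1 = (13 - 1)ℏ = 12ℏ
ΔL = 12 × 1.05457e-34 J·s = 1.265e-33 J·s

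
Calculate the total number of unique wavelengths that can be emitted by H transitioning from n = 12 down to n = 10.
3

The electron can occupy levels n = 10, 11, ..., 12 during de-excitation — that is m = 12 - 10 + 1 = 3 distinct levels.

The number of distinct spectral lines equals the number of ways to choose 2 of these m levels (each pair gives one possible emission transition):

Number of lines = m(m-1)/2 = 3×2/2 = 3

These correspond to all possible transitions between the 3 levels:
12 → 11, 12 → 10, 11 → 10

Each transition produces a photon with a unique energy (and thus wavelength). This count does not depend on Z.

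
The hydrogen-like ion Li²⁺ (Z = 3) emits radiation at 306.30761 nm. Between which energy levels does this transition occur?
n = 12 → n = 5

First, find the photon energy from the wavelength (hc = 1239.84 eV·nm):
E = hc/λ = 1239.84 eV·nm / 306.30761 nm = 4.0476957 eV

The energy levels of Li²⁺ satisfy E_n = -13.6057 × 3² / n² eV, so an emission n_i → n_f releases
ΔE = 13.6057 × 3² × (1/n_f² − 1/n_i²) eV.

Setting ΔE equal to the photon energy:
1/n_f² − 1/n_i² = 4.0476957 / (13.6057 × 3²) = 0.033055555

Since 1/n_i² must be positive, we need 1/n_f² > 0.033055555, i.e. n_f ≤ 5. For each allowed n_f, solve n_i = (1/n_f² − 0.033055555)^(−1/2) and check whether it is a whole number:
  n_f = 1: 1/n_i² = 1.000000000 − 0.033055555 = 0.966944445 → n_i = 1.017  (not an integer) ✗
  n_f = 2: 1/n_i² = 0.250000000 − 0.033055555 = 0.216944445 → n_i = 2.147  (not an integer) ✗
  n_f = 3: 1/n_i² = 0.111111111 − 0.033055555 = 0.078055556 → n_i = 3.579  (not an integer) ✗
  n_f = 4: 1/n_i² = 0.062500000 − 0.033055555 = 0.029444445 → n_i = 5.828  (not an integer) ✗
  n_f = 5: 1/n_i² = 0.040000000 − 0.033055555 = 0.006944445 → n_i = 12.000  → integer, n_i = 12 ✓

Only n_f = 5 gives an integer upper level, n_i = 12.

The transition is from n = 12 to n = 5 (emission).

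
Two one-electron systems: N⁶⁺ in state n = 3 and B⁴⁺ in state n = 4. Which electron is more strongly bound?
N⁶⁺ at n = 3 (E = -74.0755 eV)

Using E_n = -13.6057 Z² / n² eV:

N⁶⁺ (Z = 7) at n = 3:
E = -13.6057 × 7² / 3² = -13.6057 × 49 / 9 = -74.0754778 eV

B⁴⁺ (Z = 5) at n = 4:
E = -13.6057 × 5² / 4² = -13.6057 × 25 / 16 = -21.2589063 eV

Since -74.0754778 eV < -21.2589063 eV,
N⁶⁺ at n = 3 is more tightly bound (requires more energy to ionize).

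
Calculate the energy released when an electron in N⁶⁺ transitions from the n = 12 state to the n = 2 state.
162.04 eV

The energy levels are E_n = -13.6057 Z² eV / n².

Energy at n = 12: E_12 = -13.6057 × 7² / 12² = -4.62972 eV
Energy at n = 2: E_2 = -13.6057 × 7² / 2² = -166.66983 eV

For emission (electron falling to lower state), the photon energy is:
E_photon = E_12 - E_2 = |-4.62972 - (-166.66983)|
E_photon = 162.04 eV

This energy is carried away by the emitted photon.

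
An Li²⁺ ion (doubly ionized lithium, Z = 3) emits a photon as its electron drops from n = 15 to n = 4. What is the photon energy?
7.109 eV

The energy levels are E_n = -13.6057 Z² eV / n².

Energy at n = 15: E_15 = -13.6057 × 3² / 15² = -0.544228 eV
Energy at n = 4: E_4 = -13.6057 × 3² / 4² = -7.653206 eV

For emission (electron falling to lower state), the photon energy is:
E_photon = E_15 - E_4 = |-0.544228 - (-7.653206)|
E_photon = 7.109 eV

This energy is carried away by the emitted photon.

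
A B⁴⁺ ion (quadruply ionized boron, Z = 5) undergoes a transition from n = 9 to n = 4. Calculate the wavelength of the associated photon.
72.68 nm

First, find the transition energy using E_n = -13.6057 Z² / n² eV:
E_9 = -13.6057 × 5² / 9² = -4.1993 eV
E_4 = -13.6057 × 5² / 4² = -21.2589 eV

Photon energy: |ΔE| = |E_4 - E_9| = 17.0596 eV

Convert to wavelength using E = hc/λ with hc = 1239.84 eV·nm:
λ = hc/E = 1239.84 eV·nm / 17.0596 eV
λ = 72.68 nm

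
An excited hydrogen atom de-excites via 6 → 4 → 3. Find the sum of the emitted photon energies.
1.1338 eV

The energy levels of hydrogen are E_n = -13.6057 / n² eV.

First transition (6 → 4):
ΔE₁ = |E_4 - E_6|
ΔE₁ = |-0.8503562500 - (-0.3779361111)| = 0.4724201 eV

Second transition (4 → 3):
ΔE₂ = |E_3 - E_4|
ΔE₂ = |-1.5117444444 - (-0.8503562500)| = 0.6613882 eV

Total energy released:
E_total = ΔE₁ + ΔE₂ = 0.4724201 + 0.6613882 = 1.1338 eV

Note: This equals the direct transition 6 → 3: 1.1338 eV ✓
Energy is conserved regardless of the path taken.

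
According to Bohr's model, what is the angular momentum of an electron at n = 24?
2.5310e-33 J·s (or 24ℏ)

In the Bohr model, angular momentum is quantized:
L = nℏ

where ℏ = h/(2π) = 1.054572e-34 J·s

For n = 24:
L = 24 × 1.054572e-34 J·s
L = 2.5310e-33 J·s

This can also be written as L = 24ℏ.
The angular momentum is an integer multiple of the reduced Planck constant.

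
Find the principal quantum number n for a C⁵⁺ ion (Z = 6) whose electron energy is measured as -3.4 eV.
n = 12

The exact energy levels follow E_n = -13.6057 Z² / n² eV with Z = 6.

The measured value (-3.4 eV) is reported to only 2 significant figures, so we must test candidate n values and see which one matches to that precision.

Candidate energies:
  n = 10:  E = -13.6057 × 6² / 10² = -4.89805 eV
  n = 11:  E = -13.6057 × 6² / 11² = -4.04798 eV
  n = 12:  E = -13.6057 × 6² / 12² = -3.40143 eV  ← matches
  n = 13:  E = -13.6057 × 6² / 13² = -2.89826 eV
  n = 14:  E = -13.6057 × 6² / 14² = -2.49901 eV

Checking against the measurement of -3.4 eV (2 sig figs), only n = 12 agrees:
E_12 = -3.40143 eV, which rounds to -3.4 eV ✓

Therefore n = 12.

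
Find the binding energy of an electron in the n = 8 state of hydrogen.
0.212589 eV

The ionization energy is the energy needed to remove the electron completely (n → ∞).

For hydrogen, E_n = -13.6057 eV / n².

At n = 8: E_8 = -13.6057 / 8² = -0.212589063 eV
At n = ∞: E_∞ = 0 eV

Ionization energy = E_∞ - E_8 = 0 - (-0.212589063) = 0.212589063 eV
Ionization energy ≈ 0.212589 eV

This is also called the binding energy of the electron in state n = 8.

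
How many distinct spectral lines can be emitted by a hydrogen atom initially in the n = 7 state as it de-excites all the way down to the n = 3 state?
10

The electron can occupy levels n = 3, 4, ..., 7 during de-excitation — that is m = 7 - 3 + 1 = 5 distinct levels.

The number of distinct spectral lines equals the number of ways to choose 2 of these m levels (each pair gives one possible emission transition):

Number of lines = m(m-1)/2 = 5×4/2 = 10

These correspond to all possible transitions between the 5 levels:
7 → 6, 7 → 5, 7 → 4, 7 → 3, 6 → 5, 6 → 4, 6 → 3, 5 → 4...

Each transition produces a photon with a unique energy (and thus wavelength). This count does not depend on Z.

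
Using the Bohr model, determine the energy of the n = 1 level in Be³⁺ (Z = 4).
-217.69120 eV

For hydrogen-like ions, the energy levels scale with Z²:
E_n = -13.6057 Z² / n² eV

For Be³⁺ (Z = 4) at n = 1:
E_1 = -13.6057 × 4² / 1²
E_1 = -13.6057 × 16 / 1
E_1 = -217.6912 / 1
E_1 = -217.69120 eV

The energy is 16 times more negative than hydrogen at the same n due to the stronger nuclear charge.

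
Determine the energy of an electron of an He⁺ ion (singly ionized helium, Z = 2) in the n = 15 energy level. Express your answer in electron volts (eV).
-0.242 eV

The energy levels of a hydrogen-like atom are given by:
E_n = -13.6057 Z² / n² eV  (with Z = 2 for He⁺)

For n = 15:
E_15 = -13.6057 × 2² / 15²
E_15 = -13.6057 × 4 / 225
E_15 = -0.242 eV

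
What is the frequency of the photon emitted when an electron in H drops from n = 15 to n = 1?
3.27522e+15 Hz

First, find the transition energy:
E_15 = -13.6057 / 15² = -0.06046978 eV
E_1 = -13.6057 / 1² = -13.60570000 eV
|ΔE| = |E_1 - E_15| = 13.54523022 eV

Convert to Joules: E = 13.54523022 eV × (1.602177 × 10⁻¹⁹ J/eV) = 2.1701856e-18 J

Using E = hf:
f = E/h = 2.1701856e-18 J / (6.62607 × 10⁻³⁴ J·s)
f = 3.27522e+15 Hz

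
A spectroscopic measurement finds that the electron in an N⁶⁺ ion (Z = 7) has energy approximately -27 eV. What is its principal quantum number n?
n = 5

The exact energy levels follow E_n = -13.6057 Z² / n² eV with Z = 7.

The measured value (-27 eV) is reported to only 2 significant figures, so we must test candidate n values and see which one matches to that precision.

Candidate energies:
  n = 3:  E = -13.6057 × 7² / 3² = -74.07548 eV
  n = 4:  E = -13.6057 × 7² / 4² = -41.66746 eV
  n = 5:  E = -13.6057 × 7² / 5² = -26.66717 eV  ← matches
  n = 6:  E = -13.6057 × 7² / 6² = -18.51887 eV
  n = 7:  E = -13.6057 × 7² / 7² = -13.60570 eV

Checking against the measurement of -27 eV (2 sig figs), only n = 5 agrees:
E_5 = -26.66717 eV, which rounds to -27 eV ✓

Therefore n = 5.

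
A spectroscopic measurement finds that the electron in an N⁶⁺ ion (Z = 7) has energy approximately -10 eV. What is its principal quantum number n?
n = 8

The exact energy levels follow E_n = -13.6057 Z² / n² eV with Z = 7.

The measured value (-10 eV) is reported to only 2 significant figures, so we must test candidate n values and see which one matches to that precision.

Candidate energies:
  n = 6:  E = -13.6057 × 7² / 6² = -18.51887 eV
  n = 7:  E = -13.6057 × 7² / 7² = -13.60570 eV
  n = 8:  E = -13.6057 × 7² / 8² = -10.41686 eV  ← matches
  n = 9:  E = -13.6057 × 7² / 9² = -8.23061 eV
  n = 10:  E = -13.6057 × 7² / 10² = -6.66679 eV

Checking against the measurement of -10 eV (2 sig figs), only n = 8 agrees:
E_8 = -10.41686 eV, which rounds to -10 eV ✓

Therefore n = 8.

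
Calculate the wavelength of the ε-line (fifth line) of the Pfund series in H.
3037.55044 nm

The lines of a series are numbered from the longest wavelength (smallest ΔE) outward; the fifth line is the transition from n = n_f + 5 to n_f.
The Pfund series has all transitions ending at n_f = 5.

For H, the fifth line (ε-line) is the jump from n = 10 to n = 5:
E_10 = -13.6057 / 10² = -0.13605700000 eV
E_5 = -13.6057 / 5² = -0.54422800000 eV
ΔE = E_10 - E_5 = 0.40817100000 eV

λ = hc/E = 1239.84 eV·nm / 0.40817100000 eV
λ = 3037.55044 nm

This is the ε-line of the Pfund series in H.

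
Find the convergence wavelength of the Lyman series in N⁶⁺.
1.8597 nm

The series limit corresponds to the transition from n = ∞ to n = 1.
This is the highest energy (shortest wavelength) transition in the Lyman series.

E_∞ = 0 eV
E_1 = -13.6057 × 7² / 1² = -666.679300 eV

Energy at series limit:
ΔE = E_∞ - E_1 = 0 - (-666.679300) = 666.679300 eV
λ = hc/E = 1239.84 eV·nm / 666.679300 eV = 1.8597 nm

This energy equals the ionization energy from the n = 1 state of N⁶⁺.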